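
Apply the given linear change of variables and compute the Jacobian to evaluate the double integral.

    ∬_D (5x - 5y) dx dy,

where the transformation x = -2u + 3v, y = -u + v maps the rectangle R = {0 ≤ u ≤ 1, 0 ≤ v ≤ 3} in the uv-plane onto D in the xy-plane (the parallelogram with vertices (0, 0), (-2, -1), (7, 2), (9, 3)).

Compute the Jacobian determinant of (x, y) with respect to (u, v):

    ∂(x,y)/∂(u,v) = | -2  3 | = (-2)(1) - (3)(-1) = 1.
                   | -1  1 |

Its absolute value is |J| = 1 (the area scaling factor).

Substituting x = -2u + 3v, y = -u + v into the integrand,

    5x - 5y → -5u + 10v,

so the integral becomes

    ∬_R (-5u + 10v) · |J| du dv = ∫_0^1 ∫_0^3 (-5u + 10v) dv du.

Inner (v): 45 - 15u.
Outer (u): 75/2.

Therefore ∬_D (5x - 5y) dx dy = 75/2.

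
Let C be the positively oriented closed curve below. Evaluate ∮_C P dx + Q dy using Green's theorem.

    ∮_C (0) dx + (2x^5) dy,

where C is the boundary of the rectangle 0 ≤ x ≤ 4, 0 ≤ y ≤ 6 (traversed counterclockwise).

Green's theorem converts the closed line integral into a double integral over the enclosed region D:

    ∮_C P dx + Q dy = ∬_D (∂Q/∂x - ∂P/∂y) dA.

Here P = 0, Q = 2x^5, so

    ∂Q/∂x = 10x^4,    ∂P/∂y = 0,
    ∂Q/∂x - ∂P/∂y = 10x^4.

D is the region 0 ≤ x ≤ 4, 0 ≤ y ≤ 6. Evaluating the double integral:

    ∬_D (10x^4) dA = ∫_0^{4} ∫_0^{6} (10x^4) dy dx.

Inner (y from 0 to 6): 60x^4.
Outer (x from 0 to 4): 12288.

Therefore ∮_C P dx + Q dy = 12288.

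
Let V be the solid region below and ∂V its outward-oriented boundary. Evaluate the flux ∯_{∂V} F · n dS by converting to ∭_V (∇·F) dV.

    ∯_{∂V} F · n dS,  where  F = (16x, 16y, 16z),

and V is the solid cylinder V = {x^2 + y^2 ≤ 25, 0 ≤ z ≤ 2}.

By the divergence theorem,

    ∯_{∂V} F · n dS = ∭_V (∇ · F) dV.

Compute the divergence:
    ∇ · F = ∂F_x/∂x + ∂F_y/∂y + ∂F_z/∂z = 16 + 16 + 16 = 48.

In cylindrical coordinates, x = r cos(θ), y = r sin(θ), z = z, dV = r dr dθ dz, with 0 ≤ r ≤ 5, 0 ≤ θ ≤ 2π, 0 ≤ z ≤ 2.

The integrand, after substitution and multiplying by the volume element, becomes (48) · r, so

    ∭_V (∇·F) dV = ∫_0^{2π} ∫_0^{5} ∫_0^{2} (48) · r dz dr dθ.

Inner (z from 0 to 2): 96r.
Middle (r from 0 to 5): 1200.
Outer (θ from 0 to 2π): 2400π.

Therefore ∯_{∂V} F · n dS = 2400π.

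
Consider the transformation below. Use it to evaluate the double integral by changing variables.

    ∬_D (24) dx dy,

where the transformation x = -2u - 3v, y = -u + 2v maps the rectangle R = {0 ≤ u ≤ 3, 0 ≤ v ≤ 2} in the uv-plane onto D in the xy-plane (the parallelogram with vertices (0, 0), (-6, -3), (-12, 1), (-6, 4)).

Compute the Jacobian determinant of (x, y) with respect to (u, v):

    ∂(x,y)/∂(u,v) = | -2  -3 | = (-2)(2) - (-3)(-1) = -7.
                   | -1  2 |

Its absolute value is |J| = 7 (the area scaling factor).

Substituting x = -2u - 3v, y = -u + 2v into the integrand,

    24 → 24,

so the integral becomes

    ∬_R (24) · |J| du dv = ∫_0^3 ∫_0^2 (168) dv du.

Inner (v): 336.
Outer (u): 1008.

Therefore ∬_D (24) dx dy = 1008.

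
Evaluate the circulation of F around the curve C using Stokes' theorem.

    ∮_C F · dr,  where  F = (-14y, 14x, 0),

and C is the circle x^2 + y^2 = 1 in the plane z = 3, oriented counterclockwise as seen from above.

Let S be the flat disk x^2 + y^2 ≤ 1 in the plane z = 3, with upward unit normal n̂ = ẑ. By Stokes' theorem,

    ∮_C F · dr = ∬_S (∇ × F) · n̂ dS = ∬_D (curl F)_z dA,

where D is the disk x^2 + y^2 ≤ 1.

Compute the curl of F = (-14y, 14x, 0):
    (∇ × F)_x = ∂F_z/∂y - ∂F_y/∂z = 0,
    (∇ × F)_y = ∂F_x/∂z - ∂F_z/∂x = 0,
    (∇ × F)_z = ∂F_y/∂x - ∂F_x/∂y = 28.

On z = 3, (curl F)_z = 28.

Convert to polar (x = r cos θ, y = r sin θ, dA = r dr dθ); the integrand becomes 28, so

    ∬_D (curl F)_z dA = ∫_0^{2π} ∫_0^{1} (28) · r dr dθ.

Inner (r from 0 to 1): 14.
Outer (θ from 0 to 2π): 28π.

Therefore ∮_C F · dr = 28π.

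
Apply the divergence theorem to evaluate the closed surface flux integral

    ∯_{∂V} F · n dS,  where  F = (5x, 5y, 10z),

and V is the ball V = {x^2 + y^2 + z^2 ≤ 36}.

By the divergence theorem,

    ∯_{∂V} F · n dS = ∭_V (∇ · F) dV.

Compute the divergence:
    ∇ · F = ∂F_x/∂x + ∂F_y/∂y + ∂F_z/∂z = 5 + 5 + 10 = 20.

In spherical coordinates, x = ρ sin(φ) cos(θ), y = ρ sin(φ) sin(θ), z = ρ cos(φ), dV = ρ^2 sin(φ) dρ dφ dθ, with 0 ≤ ρ ≤ 6, 0 ≤ φ ≤ π, 0 ≤ θ ≤ 2π.

The integrand, after substitution and multiplying by the volume element, becomes (20) · ρ^2 sin(φ), so

    ∭_V (∇·F) dV = ∫_0^{2π} ∫_0^{π} ∫_0^{6} (20) · ρ^2 sin(φ) dρ dφ dθ.

Inner (ρ from 0 to 6): 1440sin(φ).
Middle (φ from 0 to π): 2880.
Outer (θ from 0 to 2π): 5760π.

Therefore ∯_{∂V} F · n dS = 5760π.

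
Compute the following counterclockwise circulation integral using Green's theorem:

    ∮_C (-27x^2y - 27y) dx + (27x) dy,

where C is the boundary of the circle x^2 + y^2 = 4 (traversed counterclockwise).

Green's theorem converts the closed line integral into a double integral over the enclosed region D:

    ∮_C P dx + Q dy = ∬_D (∂Q/∂x - ∂P/∂y) dA.

Here P = -27x^2y - 27y, Q = 27x, so

    ∂Q/∂x = 27,    ∂P/∂y = -27x^2 - 27,
    ∂Q/∂x - ∂P/∂y = 27x^2 + 54.

D is the region x^2 + y^2 ≤ 4. Evaluating the double integral:

In polar coordinates (x = r cos θ, y = r sin θ, dA = r dr dθ) the integrand becomes 27r^2cos(θ)^2 + 54, so

    ∬_D (27x^2 + 54) dA = ∫_0^{2π} ∫_0^{2} (27r^2cos(θ)^2 + 54) · r dr dθ.

Inner (r from 0 to 2): 108cos(θ)^2 + 108.
Outer (θ from 0 to 2π): 324π.

Therefore ∮_C P dx + Q dy = 324π.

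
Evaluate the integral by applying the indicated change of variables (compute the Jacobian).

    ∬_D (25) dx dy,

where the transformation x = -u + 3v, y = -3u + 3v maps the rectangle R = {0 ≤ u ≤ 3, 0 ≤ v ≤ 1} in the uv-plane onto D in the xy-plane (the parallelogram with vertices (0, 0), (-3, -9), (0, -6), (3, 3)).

Compute the Jacobian determinant of (x, y) with respect to (u, v):

    ∂(x,y)/∂(u,v) = | -1  3 | = (-1)(3) - (3)(-3) = 6.
                   | -3  3 |

Its absolute value is |J| = 6 (the area scaling factor).

Substituting x = -u + 3v, y = -3u + 3v into the integrand,

    25 → 25,

so the integral becomes

    ∬_R (25) · |J| du dv = ∫_0^3 ∫_0^1 (150) dv du.

Inner (v): 150.
Outer (u): 450.

Therefore ∬_D (25) dx dy = 450.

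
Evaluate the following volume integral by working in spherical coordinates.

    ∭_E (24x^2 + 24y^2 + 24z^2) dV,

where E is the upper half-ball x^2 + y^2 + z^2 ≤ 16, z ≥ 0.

In spherical coordinates, x = ρ sin(φ) cos(θ), y = ρ sin(φ) sin(θ), z = ρ cos(φ), and dV = ρ^2 sin(φ) dρ dφ dθ.

The integrand becomes 24ρ^2, so

    ∭_E (24x^2 + 24y^2 + 24z^2) dV = ∫_{0}^{2π} ∫_{0}^{π/2} ∫_{0}^{4} (24ρ^2) · ρ^2 sin(φ) dρ dφ dθ.

Inner (ρ): 24576sin(φ)/5.
Middle (φ): 24576/5.
Outer (θ): 49152π/5.

Therefore the triple integral equals 49152π/5.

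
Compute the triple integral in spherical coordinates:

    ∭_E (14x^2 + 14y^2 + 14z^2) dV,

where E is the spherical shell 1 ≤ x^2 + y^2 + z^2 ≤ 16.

In spherical coordinates, x = ρ sin(φ) cos(θ), y = ρ sin(φ) sin(θ), z = ρ cos(φ), and dV = ρ^2 sin(φ) dρ dφ dθ.

The integrand becomes 14ρ^2, so

    ∭_E (14x^2 + 14y^2 + 14z^2) dV = ∫_{0}^{2π} ∫_{0}^{π} ∫_{1}^{4} (14ρ^2) · ρ^2 sin(φ) dρ dφ dθ.

Inner (ρ): 14322sin(φ)/5.
Middle (φ): 28644/5.
Outer (θ): 57288π/5.

Therefore the triple integral equals 57288π/5.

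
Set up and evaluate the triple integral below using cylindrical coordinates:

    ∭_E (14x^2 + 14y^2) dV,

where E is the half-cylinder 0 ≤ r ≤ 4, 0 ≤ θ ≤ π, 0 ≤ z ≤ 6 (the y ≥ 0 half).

In cylindrical coordinates, x = r cos(θ), y = r sin(θ), z = z, and dV = r dr dθ dz.

The integrand becomes 14r^2, so

    ∭_E (14x^2 + 14y^2) dV = ∫_{0}^{π} ∫_{0}^{4} ∫_{0}^{6} (14r^2) · r dz dr dθ.

Inner (z): 84r^3.
Middle (r from 0 to 4): 5376.
Outer (θ): 5376π.

Therefore the triple integral equals 5376π.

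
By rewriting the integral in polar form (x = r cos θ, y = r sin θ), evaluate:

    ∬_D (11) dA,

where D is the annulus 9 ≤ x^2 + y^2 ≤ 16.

The region D is 3 ≤ r ≤ 4, 0 ≤ θ ≤ 2π in polar coordinates, where x = r cos(θ), y = r sin(θ), and dA = r dr dθ.

Under the substitution, the integrand becomes 11, so

    ∬_D (11) dA = ∫_{0}^{2π} ∫_{3}^{4} (11) · r dr dθ.

Inner integral (in r): ∫_{3}^{4} (11) · r dr = 77/2.

Outer integral (in θ): ∫_{0}^{2π} (77/2) dθ = 77π.

Therefore ∬_D (11) dA = 77π.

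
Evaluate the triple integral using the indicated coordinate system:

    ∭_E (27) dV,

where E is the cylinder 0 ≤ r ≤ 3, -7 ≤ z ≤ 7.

In cylindrical coordinates, x = r cos(θ), y = r sin(θ), z = z, and dV = r dr dθ dz.

The integrand becomes 27, so

    ∭_E (27) dV = ∫_{0}^{2π} ∫_{0}^{3} ∫_{-7}^{7} (27) · r dz dr dθ.

Inner (z): 378r.
Middle (r from 0 to 3): 1701.
Outer (θ): 3402π.

Therefore the triple integral equals 3402π.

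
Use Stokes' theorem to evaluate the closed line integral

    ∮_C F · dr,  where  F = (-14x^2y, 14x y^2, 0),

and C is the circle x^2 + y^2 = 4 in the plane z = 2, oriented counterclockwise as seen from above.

Let S be the flat disk x^2 + y^2 ≤ 4 in the plane z = 2, with upward unit normal n̂ = ẑ. By Stokes' theorem,

    ∮_C F · dr = ∬_S (∇ × F) · n̂ dS = ∬_D (curl F)_z dA,

where D is the disk x^2 + y^2 ≤ 4.

Compute the curl of F = (-14x^2y, 14x y^2, 0):
    (∇ × F)_x = ∂F_z/∂y - ∂F_y/∂z = 0,
    (∇ × F)_y = ∂F_x/∂z - ∂F_z/∂x = 0,
    (∇ × F)_z = ∂F_y/∂x - ∂F_x/∂y = 14x^2 + 14y^2.

On z = 2, (curl F)_z = 14x^2 + 14y^2.

Convert to polar (x = r cos θ, y = r sin θ, dA = r dr dθ); the integrand becomes 14r^2, so

    ∬_D (curl F)_z dA = ∫_0^{2π} ∫_0^{2} (14r^2) · r dr dθ.

Inner (r from 0 to 2): 56.
Outer (θ from 0 to 2π): 112π.

Therefore ∮_C F · dr = 112π.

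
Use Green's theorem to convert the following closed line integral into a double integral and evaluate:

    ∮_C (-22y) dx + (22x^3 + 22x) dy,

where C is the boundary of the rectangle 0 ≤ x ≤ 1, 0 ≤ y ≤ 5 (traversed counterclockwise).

Green's theorem converts the closed line integral into a double integral over the enclosed region D:

    ∮_C P dx + Q dy = ∬_D (∂Q/∂x - ∂P/∂y) dA.

Here P = -22y, Q = 22x^3 + 22x, so

    ∂Q/∂x = 66x^2 + 22,    ∂P/∂y = -22,
    ∂Q/∂x - ∂P/∂y = 66x^2 + 44.

D is the region 0 ≤ x ≤ 1, 0 ≤ y ≤ 5. Evaluating the double integral:

    ∬_D (66x^2 + 44) dA = ∫_0^{1} ∫_0^{5} (66x^2 + 44) dy dx.

Inner (y from 0 to 5): 330x^2 + 220.
Outer (x from 0 to 1): 330.

Therefore ∮_C P dx + Q dy = 330.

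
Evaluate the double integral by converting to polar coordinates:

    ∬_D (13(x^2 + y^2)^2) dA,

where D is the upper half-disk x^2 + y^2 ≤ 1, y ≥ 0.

The region D is 0 ≤ r ≤ 1, 0 ≤ θ ≤ π in polar coordinates, where x = r cos(θ), y = r sin(θ), and dA = r dr dθ.

Under the substitution, the integrand becomes 13r^4, so

    ∬_D (13(x^2 + y^2)^2) dA = ∫_{0}^{π} ∫_{0}^{1} (13r^4) · r dr dθ.

Inner integral (in r): ∫_{0}^{1} (13r^4) · r dr = 13/6.

Outer integral (in θ): ∫_{0}^{π} (13/6) dθ = 13π/6.

Therefore ∬_D (13(x^2 + y^2)^2) dA = 13π/6.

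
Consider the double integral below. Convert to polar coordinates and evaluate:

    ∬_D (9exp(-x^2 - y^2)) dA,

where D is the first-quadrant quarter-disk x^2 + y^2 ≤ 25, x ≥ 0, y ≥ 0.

The region D is 0 ≤ r ≤ 5, 0 ≤ θ ≤ π/2 in polar coordinates, where x = r cos(θ), y = r sin(θ), and dA = r dr dθ.

Under the substitution, the integrand becomes 9exp(-r^2), so

    ∬_D (9exp(-x^2 - y^2)) dA = ∫_{0}^{π/2} ∫_{0}^{5} (9exp(-r^2)) · r dr dθ.

Inner integral (in r): ∫_{0}^{5} (9exp(-r^2)) · r dr = 9/2 - 9exp(-25)/2.

Outer integral (in θ): ∫_{0}^{π/2} (9/2 - 9exp(-25)/2) dθ = -9π (1 - exp(25))exp(-25)/4.

Therefore ∬_D (9exp(-x^2 - y^2)) dA = -9π (1 - exp(25))exp(-25)/4.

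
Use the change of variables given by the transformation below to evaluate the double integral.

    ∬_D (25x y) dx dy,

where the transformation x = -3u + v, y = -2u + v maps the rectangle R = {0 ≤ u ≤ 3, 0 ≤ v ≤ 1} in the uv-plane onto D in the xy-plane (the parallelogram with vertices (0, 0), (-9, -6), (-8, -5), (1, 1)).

Compute the Jacobian determinant of (x, y) with respect to (u, v):

    ∂(x,y)/∂(u,v) = | -3  1 | = (-3)(1) - (1)(-2) = -1.
                   | -2  1 |

Its absolute value is |J| = 1 (the area scaling factor).

Substituting x = -3u + v, y = -2u + v into the integrand,

    25x y → 150u^2 - 125u v + 25v^2,

so the integral becomes

    ∬_R (150u^2 - 125u v + 25v^2) · |J| du dv = ∫_0^3 ∫_0^1 (150u^2 - 125u v + 25v^2) dv du.

Inner (v): 150u^2 - 125u/2 + 25/3.
Outer (u): 4375/4.

Therefore ∬_D (25x y) dx dy = 4375/4.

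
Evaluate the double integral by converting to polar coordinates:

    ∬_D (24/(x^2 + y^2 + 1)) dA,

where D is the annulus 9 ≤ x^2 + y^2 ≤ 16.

The region D is 3 ≤ r ≤ 4, 0 ≤ θ ≤ 2π in polar coordinates, where x = r cos(θ), y = r sin(θ), and dA = r dr dθ.

Under the substitution, the integrand becomes 24/(r^2 + 1), so

    ∬_D (24/(x^2 + y^2 + 1)) dA = ∫_{0}^{2π} ∫_{3}^{4} (24/(r^2 + 1)) · r dr dθ.

Inner integral (in r): ∫_{3}^{4} (24/(r^2 + 1)) · r dr = log(582622237229761/1000000000000).

Outer integral (in θ): ∫_{0}^{2π} (log(582622237229761/1000000000000)) dθ = log((582622237229761/1000000000000)^(2π)).

Therefore ∬_D (24/(x^2 + y^2 + 1)) dA = log((582622237229761/1000000000000)^(2π)).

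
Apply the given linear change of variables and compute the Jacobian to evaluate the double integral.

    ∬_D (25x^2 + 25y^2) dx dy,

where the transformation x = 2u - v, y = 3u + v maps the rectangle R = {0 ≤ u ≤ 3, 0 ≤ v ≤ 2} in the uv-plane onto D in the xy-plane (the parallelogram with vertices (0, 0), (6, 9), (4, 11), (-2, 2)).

Compute the Jacobian determinant of (x, y) with respect to (u, v):

    ∂(x,y)/∂(u,v) = | 2  -1 | = (2)(1) - (-1)(3) = 5.
                   | 3  1 |

Its absolute value is |J| = 5 (the area scaling factor).

Substituting x = 2u - v, y = 3u + v into the integrand,

    25x^2 + 25y^2 → 325u^2 + 50u v + 50v^2,

so the integral becomes

    ∬_R (325u^2 + 50u v + 50v^2) · |J| du dv = ∫_0^3 ∫_0^2 (1625u^2 + 250u v + 250v^2) dv du.

Inner (v): 3250u^2 + 500u + 2000/3.
Outer (u): 33500.

Therefore ∬_D (25x^2 + 25y^2) dx dy = 33500.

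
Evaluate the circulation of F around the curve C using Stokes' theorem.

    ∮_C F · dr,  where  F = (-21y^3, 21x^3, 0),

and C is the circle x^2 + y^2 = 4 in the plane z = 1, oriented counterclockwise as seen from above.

Let S be the flat disk x^2 + y^2 ≤ 4 in the plane z = 1, with upward unit normal n̂ = ẑ. By Stokes' theorem,

    ∮_C F · dr = ∬_S (∇ × F) · n̂ dS = ∬_D (curl F)_z dA,

where D is the disk x^2 + y^2 ≤ 4.

Compute the curl of F = (-21y^3, 21x^3, 0):
    (∇ × F)_x = ∂F_z/∂y - ∂F_y/∂z = 0,
    (∇ × F)_y = ∂F_x/∂z - ∂F_z/∂x = 0,
    (∇ × F)_z = ∂F_y/∂x - ∂F_x/∂y = 63x^2 + 63y^2.

On z = 1, (curl F)_z = 63x^2 + 63y^2.

Convert to polar (x = r cos θ, y = r sin θ, dA = r dr dθ); the integrand becomes 63r^2, so

    ∬_D (curl F)_z dA = ∫_0^{2π} ∫_0^{2} (63r^2) · r dr dθ.

Inner (r from 0 to 2): 252.
Outer (θ from 0 to 2π): 504π.

Therefore ∮_C F · dr = 504π.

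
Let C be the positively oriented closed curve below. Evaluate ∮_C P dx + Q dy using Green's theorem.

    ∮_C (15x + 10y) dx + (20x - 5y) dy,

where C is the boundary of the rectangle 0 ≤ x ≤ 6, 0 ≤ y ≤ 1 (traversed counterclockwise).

Green's theorem converts the closed line integral into a double integral over the enclosed region D:

    ∮_C P dx + Q dy = ∬_D (∂Q/∂x - ∂P/∂y) dA.

Here P = 15x + 10y, Q = 20x - 5y, so

    ∂Q/∂x = 20,    ∂P/∂y = 10,
    ∂Q/∂x - ∂P/∂y = 10.

D is the region 0 ≤ x ≤ 6, 0 ≤ y ≤ 1. Evaluating the double integral:

    ∬_D (10) dA = ∫_0^{6} ∫_0^{1} (10) dy dx.

Inner (y from 0 to 1): 10.
Outer (x from 0 to 6): 60.

Therefore ∮_C P dx + Q dy = 60.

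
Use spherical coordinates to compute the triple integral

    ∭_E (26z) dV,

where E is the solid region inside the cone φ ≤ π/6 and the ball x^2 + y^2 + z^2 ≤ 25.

In spherical coordinates, x = ρ sin(φ) cos(θ), y = ρ sin(φ) sin(θ), z = ρ cos(φ), and dV = ρ^2 sin(φ) dρ dφ dθ.

The integrand becomes 26ρ cos(φ), so

    ∭_E (26z) dV = ∫_{0}^{2π} ∫_{0}^{π/6} ∫_{0}^{5} (26ρ cos(φ)) · ρ^2 sin(φ) dρ dφ dθ.

Inner (ρ): 8125sin(2φ)/4.
Middle (φ): 8125/16.
Outer (θ): 8125π/8.

Therefore the triple integral equals 8125π/8.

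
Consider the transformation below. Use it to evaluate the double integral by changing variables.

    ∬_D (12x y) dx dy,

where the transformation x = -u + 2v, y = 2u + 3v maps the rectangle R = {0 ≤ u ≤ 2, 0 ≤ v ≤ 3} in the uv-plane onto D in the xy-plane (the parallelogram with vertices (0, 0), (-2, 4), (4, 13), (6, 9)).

Compute the Jacobian determinant of (x, y) with respect to (u, v):

    ∂(x,y)/∂(u,v) = | -1  2 | = (-1)(3) - (2)(2) = -7.
                   | 2  3 |

Its absolute value is |J| = 7 (the area scaling factor).

Substituting x = -u + 2v, y = 2u + 3v into the integrand,

    12x y → -24u^2 + 12u v + 72v^2,

so the integral becomes

    ∬_R (-24u^2 + 12u v + 72v^2) · |J| du dv = ∫_0^2 ∫_0^3 (-168u^2 + 84u v + 504v^2) dv du.

Inner (v): -504u^2 + 378u + 4536.
Outer (u): 8484.

Therefore ∬_D (12x y) dx dy = 8484.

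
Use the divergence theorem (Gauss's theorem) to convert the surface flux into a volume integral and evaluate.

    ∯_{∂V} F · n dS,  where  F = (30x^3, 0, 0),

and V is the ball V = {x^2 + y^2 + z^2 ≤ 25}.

By the divergence theorem,

    ∯_{∂V} F · n dS = ∭_V (∇ · F) dV.

Compute the divergence:
    ∇ · F = ∂F_x/∂x + ∂F_y/∂y + ∂F_z/∂z = 90x^2 + 0 + 0 = 90x^2.

In spherical coordinates, x = ρ sin(φ) cos(θ), y = ρ sin(φ) sin(θ), z = ρ cos(φ), dV = ρ^2 sin(φ) dρ dφ dθ, with 0 ≤ ρ ≤ 5, 0 ≤ φ ≤ π, 0 ≤ θ ≤ 2π.

The integrand, after substitution and multiplying by the volume element, becomes (90ρ^2sin(φ)^2cos(θ)^2) · ρ^2 sin(φ), so

    ∭_V (∇·F) dV = ∫_0^{2π} ∫_0^{π} ∫_0^{5} (90ρ^2sin(φ)^2cos(θ)^2) · ρ^2 sin(φ) dρ dφ dθ.

Inner (ρ from 0 to 5): 56250sin(φ)^3cos(θ)^2.
Middle (φ from 0 to π): 75000cos(θ)^2.
Outer (θ from 0 to 2π): 75000π.

Therefore ∯_{∂V} F · n dS = 75000π.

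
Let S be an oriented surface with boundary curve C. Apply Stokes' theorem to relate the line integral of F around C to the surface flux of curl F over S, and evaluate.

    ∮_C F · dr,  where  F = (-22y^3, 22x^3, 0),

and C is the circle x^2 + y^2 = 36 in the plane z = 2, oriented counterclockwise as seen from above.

Let S be the flat disk x^2 + y^2 ≤ 36 in the plane z = 2, with upward unit normal n̂ = ẑ. By Stokes' theorem,

    ∮_C F · dr = ∬_S (∇ × F) · n̂ dS = ∬_D (curl F)_z dA,

where D is the disk x^2 + y^2 ≤ 36.

Compute the curl of F = (-22y^3, 22x^3, 0):
    (∇ × F)_x = ∂F_z/∂y - ∂F_y/∂z = 0,
    (∇ × F)_y = ∂F_x/∂z - ∂F_z/∂x = 0,
    (∇ × F)_z = ∂F_y/∂x - ∂F_x/∂y = 66x^2 + 66y^2.

On z = 2, (curl F)_z = 66x^2 + 66y^2.

Convert to polar (x = r cos θ, y = r sin θ, dA = r dr dθ); the integrand becomes 66r^2, so

    ∬_D (curl F)_z dA = ∫_0^{2π} ∫_0^{6} (66r^2) · r dr dθ.

Inner (r from 0 to 6): 21384.
Outer (θ from 0 to 2π): 42768π.

Therefore ∮_C F · dr = 42768π.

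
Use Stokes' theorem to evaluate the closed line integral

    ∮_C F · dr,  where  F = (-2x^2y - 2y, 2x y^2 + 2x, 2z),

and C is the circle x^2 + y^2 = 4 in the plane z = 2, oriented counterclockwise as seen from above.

Let S be the flat disk x^2 + y^2 ≤ 4 in the plane z = 2, with upward unit normal n̂ = ẑ. By Stokes' theorem,

    ∮_C F · dr = ∬_S (∇ × F) · n̂ dS = ∬_D (curl F)_z dA,

where D is the disk x^2 + y^2 ≤ 4.

Compute the curl of F = (-2x^2y - 2y, 2x y^2 + 2x, 2z):
    (∇ × F)_x = ∂F_z/∂y - ∂F_y/∂z = 0,
    (∇ × F)_y = ∂F_x/∂z - ∂F_z/∂x = 0,
    (∇ × F)_z = ∂F_y/∂x - ∂F_x/∂y = 2x^2 + 2y^2 + 4.

On z = 2, (curl F)_z = 2x^2 + 2y^2 + 4.

Convert to polar (x = r cos θ, y = r sin θ, dA = r dr dθ); the integrand becomes 2r^2 + 4, so

    ∬_D (curl F)_z dA = ∫_0^{2π} ∫_0^{2} (2r^2 + 4) · r dr dθ.

Inner (r from 0 to 2): 16.
Outer (θ from 0 to 2π): 32π.

Therefore ∮_C F · dr = 32π.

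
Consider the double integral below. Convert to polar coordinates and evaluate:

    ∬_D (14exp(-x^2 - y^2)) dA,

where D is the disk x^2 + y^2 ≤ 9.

The region D is 0 ≤ r ≤ 3, 0 ≤ θ ≤ 2π in polar coordinates, where x = r cos(θ), y = r sin(θ), and dA = r dr dθ.

Under the substitution, the integrand becomes 14exp(-r^2), so

    ∬_D (14exp(-x^2 - y^2)) dA = ∫_{0}^{2π} ∫_{0}^{3} (14exp(-r^2)) · r dr dθ.

Inner integral (in r): ∫_{0}^{3} (14exp(-r^2)) · r dr = 7 - 7exp(-9).

Outer integral (in θ): ∫_{0}^{2π} (7 - 7exp(-9)) dθ = -14π exp(-9) + 14π.

Therefore ∬_D (14exp(-x^2 - y^2)) dA = -14π exp(-9) + 14π.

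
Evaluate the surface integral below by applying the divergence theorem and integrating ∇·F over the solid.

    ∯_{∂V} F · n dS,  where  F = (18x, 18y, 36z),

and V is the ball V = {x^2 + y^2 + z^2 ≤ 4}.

By the divergence theorem,

    ∯_{∂V} F · n dS = ∭_V (∇ · F) dV.

Compute the divergence:
    ∇ · F = ∂F_x/∂x + ∂F_y/∂y + ∂F_z/∂z = 18 + 18 + 36 = 72.

In spherical coordinates, x = ρ sin(φ) cos(θ), y = ρ sin(φ) sin(θ), z = ρ cos(φ), dV = ρ^2 sin(φ) dρ dφ dθ, with 0 ≤ ρ ≤ 2, 0 ≤ φ ≤ π, 0 ≤ θ ≤ 2π.

The integrand, after substitution and multiplying by the volume element, becomes (72) · ρ^2 sin(φ), so

    ∭_V (∇·F) dV = ∫_0^{2π} ∫_0^{π} ∫_0^{2} (72) · ρ^2 sin(φ) dρ dφ dθ.

Inner (ρ from 0 to 2): 192sin(φ).
Middle (φ from 0 to π): 384.
Outer (θ from 0 to 2π): 768π.

Therefore ∯_{∂V} F · n dS = 768π.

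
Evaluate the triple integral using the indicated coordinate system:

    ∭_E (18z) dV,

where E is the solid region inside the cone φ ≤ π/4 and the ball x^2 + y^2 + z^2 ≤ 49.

In spherical coordinates, x = ρ sin(φ) cos(θ), y = ρ sin(φ) sin(θ), z = ρ cos(φ), and dV = ρ^2 sin(φ) dρ dφ dθ.

The integrand becomes 18ρ cos(φ), so

    ∭_E (18z) dV = ∫_{0}^{2π} ∫_{0}^{π/4} ∫_{0}^{7} (18ρ cos(φ)) · ρ^2 sin(φ) dρ dφ dθ.

Inner (ρ): 21609sin(2φ)/4.
Middle (φ): 21609/8.
Outer (θ): 21609π/4.

Therefore the triple integral equals 21609π/4.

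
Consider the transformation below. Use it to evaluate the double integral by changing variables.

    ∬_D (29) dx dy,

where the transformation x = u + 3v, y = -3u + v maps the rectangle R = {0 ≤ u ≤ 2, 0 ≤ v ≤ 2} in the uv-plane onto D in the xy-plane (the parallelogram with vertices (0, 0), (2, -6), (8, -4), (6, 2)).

Compute the Jacobian determinant of (x, y) with respect to (u, v):

    ∂(x,y)/∂(u,v) = | 1  3 | = (1)(1) - (3)(-3) = 10.
                   | -3  1 |

Its absolute value is |J| = 10 (the area scaling factor).

Substituting x = u + 3v, y = -3u + v into the integrand,

    29 → 29,

so the integral becomes

    ∬_R (29) · |J| du dv = ∫_0^2 ∫_0^2 (290) dv du.

Inner (v): 580.
Outer (u): 1160.

Therefore ∬_D (29) dx dy = 1160.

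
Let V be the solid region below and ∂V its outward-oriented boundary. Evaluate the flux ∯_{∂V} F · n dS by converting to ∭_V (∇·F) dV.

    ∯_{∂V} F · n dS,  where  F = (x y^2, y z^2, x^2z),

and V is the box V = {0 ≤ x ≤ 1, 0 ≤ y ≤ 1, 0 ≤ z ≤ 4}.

By the divergence theorem,

    ∯_{∂V} F · n dS = ∭_V (∇ · F) dV.

Compute the divergence:
    ∇ · F = ∂F_x/∂x + ∂F_y/∂y + ∂F_z/∂z = y^2 + z^2 + x^2 = x^2 + y^2 + z^2.

V is a rectangular box, so dV = dx dy dz with 0 ≤ x ≤ 1, 0 ≤ y ≤ 1, 0 ≤ z ≤ 4.

Integrate (x^2 + y^2 + z^2) over V as an iterated integral:

    ∭_V (∇·F) dV = ∫_0^{1} ∫_0^{1} ∫_0^{4} (x^2 + y^2 + z^2) dz dy dx.

Inner (z from 0 to 4): 4x^2 + 4y^2 + 64/3.
Middle (y from 0 to 1): 4x^2 + 68/3.
Outer (x from 0 to 1): 24.

Therefore ∯_{∂V} F · n dS = 24.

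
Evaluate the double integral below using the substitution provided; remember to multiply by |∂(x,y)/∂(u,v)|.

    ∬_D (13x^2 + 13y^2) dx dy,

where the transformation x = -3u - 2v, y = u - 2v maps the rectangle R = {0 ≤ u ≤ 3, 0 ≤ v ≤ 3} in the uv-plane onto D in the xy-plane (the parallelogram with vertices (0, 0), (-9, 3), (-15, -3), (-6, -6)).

Compute the Jacobian determinant of (x, y) with respect to (u, v):

    ∂(x,y)/∂(u,v) = | -3  -2 | = (-3)(-2) - (-2)(1) = 8.
                   | 1  -2 |

Its absolute value is |J| = 8 (the area scaling factor).

Substituting x = -3u - 2v, y = u - 2v into the integrand,

    13x^2 + 13y^2 → 130u^2 + 104u v + 104v^2,

so the integral becomes

    ∬_R (130u^2 + 104u v + 104v^2) · |J| du dv = ∫_0^3 ∫_0^3 (1040u^2 + 832u v + 832v^2) dv du.

Inner (v): 3120u^2 + 3744u + 7488.
Outer (u): 67392.

Therefore ∬_D (13x^2 + 13y^2) dx dy = 67392.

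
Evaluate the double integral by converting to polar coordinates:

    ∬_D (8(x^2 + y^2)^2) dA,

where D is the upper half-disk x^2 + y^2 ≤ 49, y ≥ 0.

The region D is 0 ≤ r ≤ 7, 0 ≤ θ ≤ π in polar coordinates, where x = r cos(θ), y = r sin(θ), and dA = r dr dθ.

Under the substitution, the integrand becomes 8r^4, so

    ∬_D (8(x^2 + y^2)^2) dA = ∫_{0}^{π} ∫_{0}^{7} (8r^4) · r dr dθ.

Inner integral (in r): ∫_{0}^{7} (8r^4) · r dr = 470596/3.

Outer integral (in θ): ∫_{0}^{π} (470596/3) dθ = 470596π/3.

Therefore ∬_D (8(x^2 + y^2)^2) dA = 470596π/3.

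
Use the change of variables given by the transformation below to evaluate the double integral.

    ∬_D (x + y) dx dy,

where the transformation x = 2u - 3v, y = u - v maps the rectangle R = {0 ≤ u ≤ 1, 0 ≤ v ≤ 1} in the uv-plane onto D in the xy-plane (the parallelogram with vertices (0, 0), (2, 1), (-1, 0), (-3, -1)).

Compute the Jacobian determinant of (x, y) with respect to (u, v):

    ∂(x,y)/∂(u,v) = | 2  -3 | = (2)(-1) - (-3)(1) = 1.
                   | 1  -1 |

Its absolute value is |J| = 1 (the area scaling factor).

Substituting x = 2u - 3v, y = u - v into the integrand,

    x + y → 3u - 4v,

so the integral becomes

    ∬_R (3u - 4v) · |J| du dv = ∫_0^1 ∫_0^1 (3u - 4v) dv du.

Inner (v): 3u - 2.
Outer (u): -1/2.

Therefore ∬_D (x + y) dx dy = -1/2.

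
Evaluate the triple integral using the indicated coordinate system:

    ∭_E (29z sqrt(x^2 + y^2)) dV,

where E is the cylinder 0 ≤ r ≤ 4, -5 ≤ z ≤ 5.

In cylindrical coordinates, x = r cos(θ), y = r sin(θ), z = z, and dV = r dr dθ dz.

The integrand becomes 29r z, so

    ∭_E (29z sqrt(x^2 + y^2)) dV = ∫_{0}^{2π} ∫_{0}^{4} ∫_{-5}^{5} (29r z) · r dz dr dθ.

Inner (z): 0.
Middle (r from 0 to 4): 0.
Outer (θ): 0.

Therefore the triple integral equals 0.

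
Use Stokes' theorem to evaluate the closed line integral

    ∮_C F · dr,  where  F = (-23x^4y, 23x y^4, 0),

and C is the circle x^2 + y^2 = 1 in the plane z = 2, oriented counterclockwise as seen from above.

Let S be the flat disk x^2 + y^2 ≤ 1 in the plane z = 2, with upward unit normal n̂ = ẑ. By Stokes' theorem,

    ∮_C F · dr = ∬_S (∇ × F) · n̂ dS = ∬_D (curl F)_z dA,

where D is the disk x^2 + y^2 ≤ 1.

Compute the curl of F = (-23x^4y, 23x y^4, 0):
    (∇ × F)_x = ∂F_z/∂y - ∂F_y/∂z = 0,
    (∇ × F)_y = ∂F_x/∂z - ∂F_z/∂x = 0,
    (∇ × F)_z = ∂F_y/∂x - ∂F_x/∂y = 23x^4 + 23y^4.

On z = 2, (curl F)_z = 23x^4 + 23y^4.

Convert to polar (x = r cos θ, y = r sin θ, dA = r dr dθ); the integrand becomes 23r^4(sin(θ)^4 + cos(θ)^4), so

    ∬_D (curl F)_z dA = ∫_0^{2π} ∫_0^{1} (23r^4(sin(θ)^4 + cos(θ)^4)) · r dr dθ.

Inner (r from 0 to 1): 23sin(θ)^4/6 + 23cos(θ)^4/6.
Outer (θ from 0 to 2π): 23π/4.

Therefore ∮_C F · dr = 23π/4.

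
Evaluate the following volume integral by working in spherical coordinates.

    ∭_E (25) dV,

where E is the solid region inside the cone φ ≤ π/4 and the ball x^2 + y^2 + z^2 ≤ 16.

In spherical coordinates, x = ρ sin(φ) cos(θ), y = ρ sin(φ) sin(θ), z = ρ cos(φ), and dV = ρ^2 sin(φ) dρ dφ dθ.

The integrand becomes 25, so

    ∭_E (25) dV = ∫_{0}^{2π} ∫_{0}^{π/4} ∫_{0}^{4} (25) · ρ^2 sin(φ) dρ dφ dθ.

Inner (ρ): 1600sin(φ)/3.
Middle (φ): 1600/3 - 800sqrt(2)/3.
Outer (θ): 1600π (2 - sqrt(2))/3.

Therefore the triple integral equals 1600π (2 - sqrt(2))/3.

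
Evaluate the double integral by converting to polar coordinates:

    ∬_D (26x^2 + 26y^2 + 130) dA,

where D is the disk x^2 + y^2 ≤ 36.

The region D is 0 ≤ r ≤ 6, 0 ≤ θ ≤ 2π in polar coordinates, where x = r cos(θ), y = r sin(θ), and dA = r dr dθ.

Under the substitution, the integrand becomes 26r^2 + 130, so

    ∬_D (26x^2 + 26y^2 + 130) dA = ∫_{0}^{2π} ∫_{0}^{6} (26r^2 + 130) · r dr dθ.

Inner integral (in r): ∫_{0}^{6} (26r^2 + 130) · r dr = 10764.

Outer integral (in θ): ∫_{0}^{2π} (10764) dθ = 21528π.

Therefore ∬_D (26x^2 + 26y^2 + 130) dA = 21528π.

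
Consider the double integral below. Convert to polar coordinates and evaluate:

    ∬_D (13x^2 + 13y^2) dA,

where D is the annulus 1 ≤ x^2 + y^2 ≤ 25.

The region D is 1 ≤ r ≤ 5, 0 ≤ θ ≤ 2π in polar coordinates, where x = r cos(θ), y = r sin(θ), and dA = r dr dθ.

Under the substitution, the integrand becomes 13r^2, so

    ∬_D (13x^2 + 13y^2) dA = ∫_{0}^{2π} ∫_{1}^{5} (13r^2) · r dr dθ.

Inner integral (in r): ∫_{1}^{5} (13r^2) · r dr = 2028.

Outer integral (in θ): ∫_{0}^{2π} (2028) dθ = 4056π.

Therefore ∬_D (13x^2 + 13y^2) dA = 4056π.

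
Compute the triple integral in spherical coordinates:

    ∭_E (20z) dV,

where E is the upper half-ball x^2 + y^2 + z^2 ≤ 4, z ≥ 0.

In spherical coordinates, x = ρ sin(φ) cos(θ), y = ρ sin(φ) sin(θ), z = ρ cos(φ), and dV = ρ^2 sin(φ) dρ dφ dθ.

The integrand becomes 20ρ cos(φ), so

    ∭_E (20z) dV = ∫_{0}^{2π} ∫_{0}^{π/2} ∫_{0}^{2} (20ρ cos(φ)) · ρ^2 sin(φ) dρ dφ dθ.

Inner (ρ): 40sin(2φ).
Middle (φ): 40.
Outer (θ): 80π.

Therefore the triple integral equals 80π.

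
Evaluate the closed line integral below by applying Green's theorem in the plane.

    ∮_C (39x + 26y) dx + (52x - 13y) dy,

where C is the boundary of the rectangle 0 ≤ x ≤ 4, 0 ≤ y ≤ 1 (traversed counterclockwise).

Green's theorem converts the closed line integral into a double integral over the enclosed region D:

    ∮_C P dx + Q dy = ∬_D (∂Q/∂x - ∂P/∂y) dA.

Here P = 39x + 26y, Q = 52x - 13y, so

    ∂Q/∂x = 52,    ∂P/∂y = 26,
    ∂Q/∂x - ∂P/∂y = 26.

D is the region 0 ≤ x ≤ 4, 0 ≤ y ≤ 1. Evaluating the double integral:

    ∬_D (26) dA = ∫_0^{4} ∫_0^{1} (26) dy dx.

Inner (y from 0 to 1): 26.
Outer (x from 0 to 4): 104.

Therefore ∮_C P dx + Q dy = 104.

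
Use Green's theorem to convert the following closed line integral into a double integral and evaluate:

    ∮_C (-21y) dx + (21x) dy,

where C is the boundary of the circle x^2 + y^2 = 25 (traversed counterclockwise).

Green's theorem converts the closed line integral into a double integral over the enclosed region D:

    ∮_C P dx + Q dy = ∬_D (∂Q/∂x - ∂P/∂y) dA.

Here P = -21y, Q = 21x, so

    ∂Q/∂x = 21,    ∂P/∂y = -21,
    ∂Q/∂x - ∂P/∂y = 42.

D is the region x^2 + y^2 ≤ 25. Evaluating the double integral:

In polar coordinates (x = r cos θ, y = r sin θ, dA = r dr dθ) the integrand becomes 42, so

    ∬_D (42) dA = ∫_0^{2π} ∫_0^{5} (42) · r dr dθ.

Inner (r from 0 to 5): 525.
Outer (θ from 0 to 2π): 1050π.

Therefore ∮_C P dx + Q dy = 1050π.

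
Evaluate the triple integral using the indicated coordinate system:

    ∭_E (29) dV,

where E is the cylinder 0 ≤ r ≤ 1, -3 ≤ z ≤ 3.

In cylindrical coordinates, x = r cos(θ), y = r sin(θ), z = z, and dV = r dr dθ dz.

The integrand becomes 29, so

    ∭_E (29) dV = ∫_{0}^{2π} ∫_{0}^{1} ∫_{-3}^{3} (29) · r dz dr dθ.

Inner (z): 174r.
Middle (r from 0 to 1): 87.
Outer (θ): 174π.

Therefore the triple integral equals 174π.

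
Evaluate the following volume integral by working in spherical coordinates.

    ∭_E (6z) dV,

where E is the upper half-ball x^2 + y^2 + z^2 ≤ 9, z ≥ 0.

In spherical coordinates, x = ρ sin(φ) cos(θ), y = ρ sin(φ) sin(θ), z = ρ cos(φ), and dV = ρ^2 sin(φ) dρ dφ dθ.

The integrand becomes 6ρ cos(φ), so

    ∭_E (6z) dV = ∫_{0}^{2π} ∫_{0}^{π/2} ∫_{0}^{3} (6ρ cos(φ)) · ρ^2 sin(φ) dρ dφ dθ.

Inner (ρ): 243sin(2φ)/4.
Middle (φ): 243/4.
Outer (θ): 243π/2.

Therefore the triple integral equals 243π/2.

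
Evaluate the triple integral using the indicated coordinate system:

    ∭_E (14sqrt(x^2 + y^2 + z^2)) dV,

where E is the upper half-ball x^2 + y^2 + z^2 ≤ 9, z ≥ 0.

In spherical coordinates, x = ρ sin(φ) cos(θ), y = ρ sin(φ) sin(θ), z = ρ cos(φ), and dV = ρ^2 sin(φ) dρ dφ dθ.

The integrand becomes 14ρ, so

    ∭_E (14sqrt(x^2 + y^2 + z^2)) dV = ∫_{0}^{2π} ∫_{0}^{π/2} ∫_{0}^{3} (14ρ) · ρ^2 sin(φ) dρ dφ dθ.

Inner (ρ): 567sin(φ)/2.
Middle (φ): 567/2.
Outer (θ): 567π.

Therefore the triple integral equals 567π.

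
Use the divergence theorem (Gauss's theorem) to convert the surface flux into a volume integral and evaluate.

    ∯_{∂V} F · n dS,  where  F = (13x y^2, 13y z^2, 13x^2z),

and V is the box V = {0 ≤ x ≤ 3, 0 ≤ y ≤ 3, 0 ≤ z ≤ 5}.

By the divergence theorem,

    ∯_{∂V} F · n dS = ∭_V (∇ · F) dV.

Compute the divergence:
    ∇ · F = ∂F_x/∂x + ∂F_y/∂y + ∂F_z/∂z = 13y^2 + 13z^2 + 13x^2 = 13x^2 + 13y^2 + 13z^2.

V is a rectangular box, so dV = dx dy dz with 0 ≤ x ≤ 3, 0 ≤ y ≤ 3, 0 ≤ z ≤ 5.

Integrate (13x^2 + 13y^2 + 13z^2) over V as an iterated integral:

    ∭_V (∇·F) dV = ∫_0^{3} ∫_0^{3} ∫_0^{5} (13x^2 + 13y^2 + 13z^2) dz dy dx.

Inner (z from 0 to 5): 65x^2 + 65y^2 + 1625/3.
Middle (y from 0 to 3): 195x^2 + 2210.
Outer (x from 0 to 3): 8385.

Therefore ∯_{∂V} F · n dS = 8385.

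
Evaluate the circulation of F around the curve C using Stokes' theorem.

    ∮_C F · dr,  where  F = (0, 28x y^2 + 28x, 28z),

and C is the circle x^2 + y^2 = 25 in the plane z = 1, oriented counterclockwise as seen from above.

Let S be the flat disk x^2 + y^2 ≤ 25 in the plane z = 1, with upward unit normal n̂ = ẑ. By Stokes' theorem,

    ∮_C F · dr = ∬_S (∇ × F) · n̂ dS = ∬_D (curl F)_z dA,

where D is the disk x^2 + y^2 ≤ 25.

Compute the curl of F = (0, 28x y^2 + 28x, 28z):
    (∇ × F)_x = ∂F_z/∂y - ∂F_y/∂z = 0,
    (∇ × F)_y = ∂F_x/∂z - ∂F_z/∂x = 0,
    (∇ × F)_z = ∂F_y/∂x - ∂F_x/∂y = 28y^2 + 28.

On z = 1, (curl F)_z = 28y^2 + 28.

Convert to polar (x = r cos θ, y = r sin θ, dA = r dr dθ); the integrand becomes 28r^2sin(θ)^2 + 28, so

    ∬_D (curl F)_z dA = ∫_0^{2π} ∫_0^{5} (28r^2sin(θ)^2 + 28) · r dr dθ.

Inner (r from 0 to 5): 4375sin(θ)^2 + 350.
Outer (θ from 0 to 2π): 5075π.

Therefore ∮_C F · dr = 5075π.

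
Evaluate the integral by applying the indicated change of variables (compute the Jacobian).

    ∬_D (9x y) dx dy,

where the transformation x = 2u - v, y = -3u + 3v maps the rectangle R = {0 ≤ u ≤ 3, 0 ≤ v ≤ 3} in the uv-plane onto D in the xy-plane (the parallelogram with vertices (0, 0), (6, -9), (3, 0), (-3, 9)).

Compute the Jacobian determinant of (x, y) with respect to (u, v):

    ∂(x,y)/∂(u,v) = | 2  -1 | = (2)(3) - (-1)(-3) = 3.
                   | -3  3 |

Its absolute value is |J| = 3 (the area scaling factor).

Substituting x = 2u - v, y = -3u + 3v into the integrand,

    9x y → -54u^2 + 81u v - 27v^2,

so the integral becomes

    ∬_R (-54u^2 + 81u v - 27v^2) · |J| du dv = ∫_0^3 ∫_0^3 (-162u^2 + 243u v - 81v^2) dv du.

Inner (v): -486u^2 + 2187u/2 - 729.
Outer (u): -6561/4.

Therefore ∬_D (9x y) dx dy = -6561/4.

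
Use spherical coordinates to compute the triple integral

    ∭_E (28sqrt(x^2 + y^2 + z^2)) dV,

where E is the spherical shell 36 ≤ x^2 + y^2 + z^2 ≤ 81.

In spherical coordinates, x = ρ sin(φ) cos(θ), y = ρ sin(φ) sin(θ), z = ρ cos(φ), and dV = ρ^2 sin(φ) dρ dφ dθ.

The integrand becomes 28ρ, so

    ∭_E (28sqrt(x^2 + y^2 + z^2)) dV = ∫_{0}^{2π} ∫_{0}^{π} ∫_{6}^{9} (28ρ) · ρ^2 sin(φ) dρ dφ dθ.

Inner (ρ): 36855sin(φ).
Middle (φ): 73710.
Outer (θ): 147420π.

Therefore the triple integral equals 147420π.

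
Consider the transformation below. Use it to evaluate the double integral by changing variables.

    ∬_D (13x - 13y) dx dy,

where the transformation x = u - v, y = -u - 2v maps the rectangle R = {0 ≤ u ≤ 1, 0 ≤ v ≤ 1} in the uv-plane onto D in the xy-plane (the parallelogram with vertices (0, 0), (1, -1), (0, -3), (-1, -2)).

Compute the Jacobian determinant of (x, y) with respect to (u, v):

    ∂(x,y)/∂(u,v) = | 1  -1 | = (1)(-2) - (-1)(-1) = -3.
                   | -1  -2 |

Its absolute value is |J| = 3 (the area scaling factor).

Substituting x = u - v, y = -u - 2v into the integrand,

    13x - 13y → 26u + 13v,

so the integral becomes

    ∬_R (26u + 13v) · |J| du dv = ∫_0^1 ∫_0^1 (78u + 39v) dv du.

Inner (v): 78u + 39/2.
Outer (u): 117/2.

Therefore ∬_D (13x - 13y) dx dy = 117/2.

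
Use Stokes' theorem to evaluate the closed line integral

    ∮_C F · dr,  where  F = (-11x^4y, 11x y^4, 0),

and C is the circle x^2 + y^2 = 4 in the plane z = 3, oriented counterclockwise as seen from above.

Let S be the flat disk x^2 + y^2 ≤ 4 in the plane z = 3, with upward unit normal n̂ = ẑ. By Stokes' theorem,

    ∮_C F · dr = ∬_S (∇ × F) · n̂ dS = ∬_D (curl F)_z dA,

where D is the disk x^2 + y^2 ≤ 4.

Compute the curl of F = (-11x^4y, 11x y^4, 0):
    (∇ × F)_x = ∂F_z/∂y - ∂F_y/∂z = 0,
    (∇ × F)_y = ∂F_x/∂z - ∂F_z/∂x = 0,
    (∇ × F)_z = ∂F_y/∂x - ∂F_x/∂y = 11x^4 + 11y^4.

On z = 3, (curl F)_z = 11x^4 + 11y^4.

Convert to polar (x = r cos θ, y = r sin θ, dA = r dr dθ); the integrand becomes 11r^4(sin(θ)^4 + cos(θ)^4), so

    ∬_D (curl F)_z dA = ∫_0^{2π} ∫_0^{2} (11r^4(sin(θ)^4 + cos(θ)^4)) · r dr dθ.

Inner (r from 0 to 2): 352sin(θ)^4/3 + 352cos(θ)^4/3.
Outer (θ from 0 to 2π): 176π.

Therefore ∮_C F · dr = 176π.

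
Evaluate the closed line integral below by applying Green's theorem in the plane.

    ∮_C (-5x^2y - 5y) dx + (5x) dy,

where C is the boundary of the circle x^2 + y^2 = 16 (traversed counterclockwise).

Green's theorem converts the closed line integral into a double integral over the enclosed region D:

    ∮_C P dx + Q dy = ∬_D (∂Q/∂x - ∂P/∂y) dA.

Here P = -5x^2y - 5y, Q = 5x, so

    ∂Q/∂x = 5,    ∂P/∂y = -5x^2 - 5,
    ∂Q/∂x - ∂P/∂y = 5x^2 + 10.

D is the region x^2 + y^2 ≤ 16. Evaluating the double integral:

In polar coordinates (x = r cos θ, y = r sin θ, dA = r dr dθ) the integrand becomes 5r^2cos(θ)^2 + 10, so

    ∬_D (5x^2 + 10) dA = ∫_0^{2π} ∫_0^{4} (5r^2cos(θ)^2 + 10) · r dr dθ.

Inner (r from 0 to 4): 320cos(θ)^2 + 80.
Outer (θ from 0 to 2π): 480π.

Therefore ∮_C P dx + Q dy = 480π.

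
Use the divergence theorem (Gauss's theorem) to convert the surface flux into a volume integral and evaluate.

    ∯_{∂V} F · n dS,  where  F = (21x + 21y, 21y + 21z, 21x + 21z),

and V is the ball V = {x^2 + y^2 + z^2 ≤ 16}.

By the divergence theorem,

    ∯_{∂V} F · n dS = ∭_V (∇ · F) dV.

Compute the divergence:
    ∇ · F = ∂F_x/∂x + ∂F_y/∂y + ∂F_z/∂z = 21 + 21 + 21 = 63.

In spherical coordinates, x = ρ sin(φ) cos(θ), y = ρ sin(φ) sin(θ), z = ρ cos(φ), dV = ρ^2 sin(φ) dρ dφ dθ, with 0 ≤ ρ ≤ 4, 0 ≤ φ ≤ π, 0 ≤ θ ≤ 2π.

The integrand, after substitution and multiplying by the volume element, becomes (63) · ρ^2 sin(φ), so

    ∭_V (∇·F) dV = ∫_0^{2π} ∫_0^{π} ∫_0^{4} (63) · ρ^2 sin(φ) dρ dφ dθ.

Inner (ρ from 0 to 4): 1344sin(φ).
Middle (φ from 0 to π): 2688.
Outer (θ from 0 to 2π): 5376π.

Therefore ∯_{∂V} F · n dS = 5376π.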